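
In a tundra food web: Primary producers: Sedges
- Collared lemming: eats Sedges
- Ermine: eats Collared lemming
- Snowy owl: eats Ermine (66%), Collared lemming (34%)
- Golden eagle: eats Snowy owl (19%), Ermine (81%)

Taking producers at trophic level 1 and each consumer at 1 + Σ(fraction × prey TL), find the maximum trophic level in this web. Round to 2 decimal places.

Collared lemming: 1 + 1 = 2
Ermine: 1 + 2 = 3
Snowy owl: 1 + (0.66×3 + 0.34×2) = 3.66
Golden eagle: 1 + (0.19×3.66 + 0.81×3) = 4.1254

4.13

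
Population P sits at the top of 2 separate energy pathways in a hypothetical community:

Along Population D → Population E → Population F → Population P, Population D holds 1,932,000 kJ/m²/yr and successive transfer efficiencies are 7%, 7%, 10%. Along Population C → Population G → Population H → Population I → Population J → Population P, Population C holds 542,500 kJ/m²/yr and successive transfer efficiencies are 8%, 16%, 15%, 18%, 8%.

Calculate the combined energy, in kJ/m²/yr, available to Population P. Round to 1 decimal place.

Via Population D: 1932000 × 0.07 × 0.07 × 0.1 = 946.68 kJ/m²/yr
Via Population C: 542500 × 0.08 × 0.16 × 0.15 × 0.18 × 0.08 = 14.99904 kJ/m²/yr
Total at Population P: 946.68 + 14.99904 = 961.67904 kJ/m²/yr

961.7 kJ/m²/yr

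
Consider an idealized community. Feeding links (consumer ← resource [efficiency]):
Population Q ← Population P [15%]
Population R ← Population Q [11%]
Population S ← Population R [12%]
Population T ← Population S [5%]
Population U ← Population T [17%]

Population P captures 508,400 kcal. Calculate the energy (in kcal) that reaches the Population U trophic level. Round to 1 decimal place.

8.6 kcal

Population Q: 508400 × 0.15 = 76260 kcal
Population R: 76260 × 0.11 = 8388.6 kcal
Population S: 8388.6 × 0.12 = 1006.632 kcal
Population T: 1006.632 × 0.05 = 50.3316 kcal
Population U: 50.3316 × 0.17 = 8.556372 kcal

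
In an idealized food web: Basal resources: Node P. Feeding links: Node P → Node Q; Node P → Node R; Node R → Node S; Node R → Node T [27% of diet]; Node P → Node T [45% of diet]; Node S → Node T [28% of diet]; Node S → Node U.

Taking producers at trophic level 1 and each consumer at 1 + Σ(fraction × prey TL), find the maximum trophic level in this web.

Node Q: 1 + 1 = 2
Node R: 1 + 1 = 2
Node S: 1 + 2 = 3
Node T: 1 + (0.27×2 + 0.45×1 + 0.28×3) = 2.83
Node U: 1 + 3 = 4

4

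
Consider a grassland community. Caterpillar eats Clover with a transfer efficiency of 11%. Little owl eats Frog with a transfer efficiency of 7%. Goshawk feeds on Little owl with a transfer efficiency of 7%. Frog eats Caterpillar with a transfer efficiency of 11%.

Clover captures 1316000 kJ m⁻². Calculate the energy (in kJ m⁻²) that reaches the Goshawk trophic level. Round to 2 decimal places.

Caterpillar: 1316000 × 0.11 = 144760 kJ m⁻²
Frog: 144760 × 0.11 = 15923.6 kJ m⁻²
Little owl: 15923.6 × 0.07 = 1114.652 kJ m⁻²
Goshawk: 1114.652 × 0.07 = 78.02564 kJ m⁻²

78.03 kJ m⁻²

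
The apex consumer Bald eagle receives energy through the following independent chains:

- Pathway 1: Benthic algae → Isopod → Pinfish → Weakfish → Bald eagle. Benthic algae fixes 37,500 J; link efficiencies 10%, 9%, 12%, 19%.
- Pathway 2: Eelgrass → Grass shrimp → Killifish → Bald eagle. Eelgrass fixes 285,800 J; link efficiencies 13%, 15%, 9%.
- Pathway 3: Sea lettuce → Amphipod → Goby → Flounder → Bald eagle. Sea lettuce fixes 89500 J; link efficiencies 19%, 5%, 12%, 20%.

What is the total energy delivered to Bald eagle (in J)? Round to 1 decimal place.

Pathway 1: 37500 × 0.1 × 0.09 × 0.12 × 0.19 = 7.695 J
Pathway 2: 285800 × 0.13 × 0.15 × 0.09 = 501.579 J
Pathway 3: 89500 × 0.19 × 0.05 × 0.12 × 0.2 = 20.406 J
Total at Bald eagle: 7.695 + 501.579 + 20.406 = 529.68 J

529.7 J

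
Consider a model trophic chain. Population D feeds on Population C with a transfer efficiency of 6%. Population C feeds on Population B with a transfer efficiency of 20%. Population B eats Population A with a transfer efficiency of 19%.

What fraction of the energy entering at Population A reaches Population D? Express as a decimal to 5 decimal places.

Product of link efficiencies: 0.19 × 0.2 × 0.06 = 0.00228

0.00228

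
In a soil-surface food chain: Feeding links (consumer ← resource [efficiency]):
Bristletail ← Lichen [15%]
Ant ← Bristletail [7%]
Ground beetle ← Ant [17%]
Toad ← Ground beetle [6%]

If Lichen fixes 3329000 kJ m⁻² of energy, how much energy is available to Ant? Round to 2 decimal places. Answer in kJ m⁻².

Bristletail: 3329000 × 0.15 = 499350 kJ m⁻²
Ant: 499350 × 0.07 = 34954.5 kJ m⁻²

34954.50 kJ m⁻²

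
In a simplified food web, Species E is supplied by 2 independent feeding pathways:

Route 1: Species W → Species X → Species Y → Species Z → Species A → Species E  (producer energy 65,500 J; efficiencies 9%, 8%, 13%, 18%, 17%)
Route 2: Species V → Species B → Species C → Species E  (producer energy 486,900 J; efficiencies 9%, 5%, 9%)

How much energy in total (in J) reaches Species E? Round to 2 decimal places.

Route 1: 65500 × 0.09 × 0.08 × 0.13 × 0.18 × 0.17 = 1.8760248 J
Route 2: 486900 × 0.09 × 0.05 × 0.09 = 197.1945 J
Total at Species E: 1.8760248 + 197.1945 = 199.0705248 J

199.07 J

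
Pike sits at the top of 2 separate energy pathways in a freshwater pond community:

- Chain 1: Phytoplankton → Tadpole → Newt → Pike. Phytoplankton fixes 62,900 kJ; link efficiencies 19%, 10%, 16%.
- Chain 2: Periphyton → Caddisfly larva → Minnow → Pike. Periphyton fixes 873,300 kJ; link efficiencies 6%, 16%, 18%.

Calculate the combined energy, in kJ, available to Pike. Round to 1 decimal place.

1700.3 kJ

Chain 1: 62900 × 0.19 × 0.1 × 0.16 = 191.216 kJ
Chain 2: 873300 × 0.06 × 0.16 × 0.18 = 1509.0624 kJ
Total at Pike: 191.216 + 1509.0624 = 1700.2784 kJ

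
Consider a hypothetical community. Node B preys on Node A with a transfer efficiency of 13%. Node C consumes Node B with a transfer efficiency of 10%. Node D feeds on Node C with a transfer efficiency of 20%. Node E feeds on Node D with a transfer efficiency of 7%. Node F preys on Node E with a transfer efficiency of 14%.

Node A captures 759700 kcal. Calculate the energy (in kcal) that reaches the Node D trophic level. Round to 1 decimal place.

1975.2 kcal

Node B: 759700 × 0.13 = 98761 kcal
Node C: 98761 × 0.1 = 9876.1 kcal
Node D: 9876.1 × 0.2 = 1975.22 kcal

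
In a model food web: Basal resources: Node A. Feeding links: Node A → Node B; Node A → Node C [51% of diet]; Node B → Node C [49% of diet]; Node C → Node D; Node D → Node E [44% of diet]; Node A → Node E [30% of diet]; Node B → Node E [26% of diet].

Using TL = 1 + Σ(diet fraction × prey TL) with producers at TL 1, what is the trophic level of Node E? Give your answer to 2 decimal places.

3.36

Node B: 1 + 1 = 2
Node C: 1 + (0.51×1 + 0.49×2) = 2.49
Node D: 1 + 2.49 = 3.49
Node E: 1 + (0.44×3.49 + 0.3×1 + 0.26×2) = 3.3556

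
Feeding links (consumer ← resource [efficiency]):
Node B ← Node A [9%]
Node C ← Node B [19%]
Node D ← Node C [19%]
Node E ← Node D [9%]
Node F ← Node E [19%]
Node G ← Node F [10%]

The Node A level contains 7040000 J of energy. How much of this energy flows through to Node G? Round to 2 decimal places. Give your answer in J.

Node B: 7040000 × 0.09 = 633600 J
Node C: 633600 × 0.19 = 120384 J
Node D: 120384 × 0.19 = 22872.96 J
Node E: 22872.96 × 0.09 = 2058.5664 J
Node F: 2058.5664 × 0.19 = 391.127616 J
Node G: 391.127616 × 0.1 = 39.1127616 J

39.11 J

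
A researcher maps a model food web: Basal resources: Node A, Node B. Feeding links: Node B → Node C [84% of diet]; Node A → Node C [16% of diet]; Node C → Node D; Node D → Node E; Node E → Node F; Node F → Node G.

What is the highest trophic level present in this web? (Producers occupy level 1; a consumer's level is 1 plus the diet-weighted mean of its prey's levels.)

Node C: 1 + (0.84×1 + 0.16×1) = 2
Node D: 1 + 2 = 3
Node E: 1 + 3 = 4
Node F: 1 + 4 = 5
Node G: 1 + 5 = 6

6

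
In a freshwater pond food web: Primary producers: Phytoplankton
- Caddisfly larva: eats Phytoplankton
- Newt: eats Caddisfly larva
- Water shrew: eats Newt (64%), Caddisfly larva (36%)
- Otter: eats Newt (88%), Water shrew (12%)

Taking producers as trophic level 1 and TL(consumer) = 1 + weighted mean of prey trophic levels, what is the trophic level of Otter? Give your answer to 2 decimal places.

4.08

Caddisfly larva: 1 + 1 = 2
Newt: 1 + 2 = 3
Water shrew: 1 + (0.64×3 + 0.36×2) = 3.64
Otter: 1 + (0.88×3 + 0.12×3.64) = 4.0768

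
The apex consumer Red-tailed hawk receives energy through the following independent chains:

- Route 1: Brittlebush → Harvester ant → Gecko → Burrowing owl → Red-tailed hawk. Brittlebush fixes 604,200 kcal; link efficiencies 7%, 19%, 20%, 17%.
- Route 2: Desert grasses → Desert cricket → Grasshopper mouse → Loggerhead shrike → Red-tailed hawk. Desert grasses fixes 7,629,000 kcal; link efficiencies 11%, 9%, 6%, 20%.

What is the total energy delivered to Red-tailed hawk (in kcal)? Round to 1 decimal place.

1179.5 kcal

Route 1: 604200 × 0.07 × 0.19 × 0.2 × 0.17 = 273.21924 kcal
Route 2: 7629000 × 0.11 × 0.09 × 0.06 × 0.2 = 906.3252 kcal
Total at Red-tailed hawk: 273.21924 + 906.3252 = 1179.54444 kcal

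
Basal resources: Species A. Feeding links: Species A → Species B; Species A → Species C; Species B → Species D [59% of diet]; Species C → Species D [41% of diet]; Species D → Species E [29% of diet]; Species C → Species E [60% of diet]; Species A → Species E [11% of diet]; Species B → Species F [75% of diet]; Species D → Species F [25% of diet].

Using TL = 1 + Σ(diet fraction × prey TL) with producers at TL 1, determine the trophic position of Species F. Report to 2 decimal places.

Species B: 1 + 1 = 2
Species C: 1 + 1 = 2
Species D: 1 + (0.59×2 + 0.41×2) = 3
Species E: 1 + (0.29×3 + 0.6×2 + 0.11×1) = 3.18
Species F: 1 + (0.75×2 + 0.25×3) = 3.25

3.25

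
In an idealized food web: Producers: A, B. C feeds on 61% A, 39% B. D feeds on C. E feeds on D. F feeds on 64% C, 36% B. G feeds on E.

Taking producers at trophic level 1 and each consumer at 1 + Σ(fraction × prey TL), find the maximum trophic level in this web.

C: 1 + (0.61×1 + 0.39×1) = 2
D: 1 + 2 = 3
E: 1 + 3 = 4
F: 1 + (0.64×2 + 0.36×1) = 2.64
G: 1 + 4 = 5

5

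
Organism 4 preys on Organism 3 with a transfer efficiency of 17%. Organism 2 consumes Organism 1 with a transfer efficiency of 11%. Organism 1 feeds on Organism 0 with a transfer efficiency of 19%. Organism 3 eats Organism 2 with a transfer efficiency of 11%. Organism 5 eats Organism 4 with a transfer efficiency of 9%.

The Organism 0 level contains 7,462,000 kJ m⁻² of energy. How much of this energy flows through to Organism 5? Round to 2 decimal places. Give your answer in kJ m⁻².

262.47 kJ m⁻²

Organism 1: 7462000 × 0.19 = 1417780 kJ m⁻²
Organism 2: 1417780 × 0.11 = 155955.8 kJ m⁻²
Organism 3: 155955.8 × 0.11 = 17155.138 kJ m⁻²
Organism 4: 17155.138 × 0.17 = 2916.37346 kJ m⁻²
Organism 5: 2916.37346 × 0.09 = 262.4736114 kJ m⁻²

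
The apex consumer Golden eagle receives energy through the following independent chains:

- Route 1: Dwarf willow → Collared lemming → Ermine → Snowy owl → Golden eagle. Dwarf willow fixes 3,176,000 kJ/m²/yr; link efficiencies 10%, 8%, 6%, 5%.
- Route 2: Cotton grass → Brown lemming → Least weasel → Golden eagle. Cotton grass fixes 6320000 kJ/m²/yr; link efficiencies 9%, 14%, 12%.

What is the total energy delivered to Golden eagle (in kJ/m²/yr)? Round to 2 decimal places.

Route 1: 3176000 × 0.1 × 0.08 × 0.06 × 0.05 = 76.224 kJ/m²/yr
Route 2: 6320000 × 0.09 × 0.14 × 0.12 = 9555.84 kJ/m²/yr
Total at Golden eagle: 76.224 + 9555.84 = 9632.064 kJ/m²/yr

9632.06 kJ/m²/yr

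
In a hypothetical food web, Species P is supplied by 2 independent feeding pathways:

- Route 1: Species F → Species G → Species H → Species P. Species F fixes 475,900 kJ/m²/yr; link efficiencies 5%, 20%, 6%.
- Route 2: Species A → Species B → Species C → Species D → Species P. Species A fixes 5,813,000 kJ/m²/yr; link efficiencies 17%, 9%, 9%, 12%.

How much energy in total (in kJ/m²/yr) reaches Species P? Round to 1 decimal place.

1246.1 kJ/m²/yr

Route 1: 475900 × 0.05 × 0.2 × 0.06 = 285.54 kJ/m²/yr
Route 2: 5813000 × 0.17 × 0.09 × 0.09 × 0.12 = 960.54012 kJ/m²/yr
Total at Species P: 285.54 + 960.54012 = 1246.08012 kJ/m²/yr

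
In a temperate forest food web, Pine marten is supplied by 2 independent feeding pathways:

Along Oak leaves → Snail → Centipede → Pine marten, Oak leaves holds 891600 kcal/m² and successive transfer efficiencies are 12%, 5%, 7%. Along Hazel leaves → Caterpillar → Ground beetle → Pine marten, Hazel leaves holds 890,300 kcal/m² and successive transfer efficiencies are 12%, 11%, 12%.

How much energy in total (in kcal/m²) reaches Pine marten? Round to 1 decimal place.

1784.7 kcal/m²

Via Oak leaves: 891600 × 0.12 × 0.05 × 0.07 = 374.472 kcal/m²
Via Hazel leaves: 890300 × 0.12 × 0.11 × 0.12 = 1410.2352 kcal/m²
Total at Pine marten: 374.472 + 1410.2352 = 1784.7072 kcal/m²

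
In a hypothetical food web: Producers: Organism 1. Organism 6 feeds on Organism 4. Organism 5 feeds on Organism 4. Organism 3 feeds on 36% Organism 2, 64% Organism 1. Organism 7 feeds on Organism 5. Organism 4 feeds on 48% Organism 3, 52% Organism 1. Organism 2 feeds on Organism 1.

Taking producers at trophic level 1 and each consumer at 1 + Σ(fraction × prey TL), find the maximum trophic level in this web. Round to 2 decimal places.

Organism 2: 1 + 1 = 2
Organism 3: 1 + (0.36×2 + 0.64×1) = 2.36
Organism 4: 1 + (0.48×2.36 + 0.52×1) = 2.6528
Organism 5: 1 + 2.6528 = 3.6528
Organism 6: 1 + 2.6528 = 3.6528
Organism 7: 1 + 3.6528 = 4.6528

4.65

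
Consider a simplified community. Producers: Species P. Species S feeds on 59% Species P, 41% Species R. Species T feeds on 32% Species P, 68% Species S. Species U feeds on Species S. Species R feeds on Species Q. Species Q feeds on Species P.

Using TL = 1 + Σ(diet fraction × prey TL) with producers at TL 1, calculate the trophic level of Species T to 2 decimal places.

3.24

Species Q: 1 + 1 = 2
Species R: 1 + 2 = 3
Species S: 1 + (0.59×1 + 0.41×3) = 2.82
Species T: 1 + (0.32×1 + 0.68×2.82) = 3.2376
Species U: 1 + 2.82 = 3.82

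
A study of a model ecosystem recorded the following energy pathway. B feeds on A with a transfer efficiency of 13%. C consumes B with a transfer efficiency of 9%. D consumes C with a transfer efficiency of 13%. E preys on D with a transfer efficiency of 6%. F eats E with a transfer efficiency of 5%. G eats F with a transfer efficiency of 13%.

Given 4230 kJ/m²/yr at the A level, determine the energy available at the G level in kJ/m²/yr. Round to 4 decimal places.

B: 4230 × 0.13 = 549.9 kJ/m²/yr
C: 549.9 × 0.09 = 49.491 kJ/m²/yr
D: 49.491 × 0.13 = 6.43383 kJ/m²/yr
E: 6.43383 × 0.06 = 0.3860298 kJ/m²/yr
F: 0.3860298 × 0.05 = 0.01930149 kJ/m²/yr
G: 0.01930149 × 0.13 = 0.0025091937 kJ/m²/yr

0.0025 kJ/m²/yr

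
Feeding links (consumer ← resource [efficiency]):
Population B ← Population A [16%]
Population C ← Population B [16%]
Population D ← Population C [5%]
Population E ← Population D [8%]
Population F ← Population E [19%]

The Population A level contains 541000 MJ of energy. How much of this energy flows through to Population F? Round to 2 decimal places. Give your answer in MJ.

Population B: 541000 × 0.16 = 86560 MJ
Population C: 86560 × 0.16 = 13849.6 MJ
Population D: 13849.6 × 0.05 = 692.48 MJ
Population E: 692.48 × 0.08 = 55.3984 MJ
Population F: 55.3984 × 0.19 = 10.525696 MJ

10.53 MJ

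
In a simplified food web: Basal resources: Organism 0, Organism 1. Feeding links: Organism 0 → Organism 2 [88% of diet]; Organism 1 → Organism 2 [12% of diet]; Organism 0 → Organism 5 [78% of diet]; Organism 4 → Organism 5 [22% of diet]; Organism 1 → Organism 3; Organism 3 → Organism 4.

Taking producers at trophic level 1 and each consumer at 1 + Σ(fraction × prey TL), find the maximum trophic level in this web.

3

Organism 2: 1 + (0.88×1 + 0.12×1) = 2
Organism 3: 1 + 1 = 2
Organism 4: 1 + 2 = 3
Organism 5: 1 + (0.22×3 + 0.78×1) = 2.44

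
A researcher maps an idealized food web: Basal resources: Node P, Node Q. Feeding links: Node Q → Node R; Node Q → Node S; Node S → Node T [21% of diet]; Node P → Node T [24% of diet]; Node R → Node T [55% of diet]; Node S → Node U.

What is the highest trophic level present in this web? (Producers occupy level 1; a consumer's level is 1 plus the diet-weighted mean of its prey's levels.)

3

Node R: 1 + 1 = 2
Node S: 1 + 1 = 2
Node T: 1 + (0.21×2 + 0.24×1 + 0.55×2) = 2.76
Node U: 1 + 2 = 3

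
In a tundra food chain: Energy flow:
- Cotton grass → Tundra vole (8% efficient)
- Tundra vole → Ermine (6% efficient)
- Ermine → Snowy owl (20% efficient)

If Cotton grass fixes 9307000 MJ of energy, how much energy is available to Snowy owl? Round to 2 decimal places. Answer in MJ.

8934.72 MJ

Tundra vole: 9307000 × 0.08 = 744560 MJ
Ermine: 744560 × 0.06 = 44673.6 MJ
Snowy owl: 44673.6 × 0.2 = 8934.72 MJ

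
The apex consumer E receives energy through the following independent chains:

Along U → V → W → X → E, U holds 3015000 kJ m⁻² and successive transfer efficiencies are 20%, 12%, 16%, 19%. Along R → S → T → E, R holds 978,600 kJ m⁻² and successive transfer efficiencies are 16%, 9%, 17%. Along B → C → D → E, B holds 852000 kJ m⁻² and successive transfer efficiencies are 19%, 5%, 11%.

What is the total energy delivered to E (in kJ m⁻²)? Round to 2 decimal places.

Via U: 3015000 × 0.2 × 0.12 × 0.16 × 0.19 = 2199.744 kJ m⁻²
Via R: 978600 × 0.16 × 0.09 × 0.17 = 2395.6128 kJ m⁻²
Via B: 852000 × 0.19 × 0.05 × 0.11 = 890.34 kJ m⁻²
Total at E: 2199.744 + 2395.6128 + 890.34 = 5485.6968 kJ m⁻²

5485.70 kJ m⁻²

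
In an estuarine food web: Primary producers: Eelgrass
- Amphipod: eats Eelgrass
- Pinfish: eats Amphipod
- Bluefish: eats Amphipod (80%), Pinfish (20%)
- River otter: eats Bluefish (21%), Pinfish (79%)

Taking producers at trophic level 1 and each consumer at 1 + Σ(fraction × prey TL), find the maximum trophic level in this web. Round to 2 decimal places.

4.04

Amphipod: 1 + 1 = 2
Pinfish: 1 + 2 = 3
Bluefish: 1 + (0.8×2 + 0.2×3) = 3.2
River otter: 1 + (0.21×3.2 + 0.79×3) = 4.042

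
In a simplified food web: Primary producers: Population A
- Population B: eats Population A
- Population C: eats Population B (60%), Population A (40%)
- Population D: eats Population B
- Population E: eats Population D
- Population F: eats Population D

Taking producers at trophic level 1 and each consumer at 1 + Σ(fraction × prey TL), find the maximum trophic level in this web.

Population B: 1 + 1 = 2
Population C: 1 + (0.6×2 + 0.4×1) = 2.6
Population D: 1 + 2 = 3
Population E: 1 + 3 = 4
Population F: 1 + 3 = 4

4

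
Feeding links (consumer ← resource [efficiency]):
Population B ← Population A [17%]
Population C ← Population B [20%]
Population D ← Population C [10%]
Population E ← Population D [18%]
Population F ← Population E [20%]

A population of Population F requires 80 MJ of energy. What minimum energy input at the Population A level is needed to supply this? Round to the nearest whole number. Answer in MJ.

653595 MJ

Cumulative transfer efficiency: 0.17 × 0.2 × 0.1 × 0.18 × 0.2 = 0.0001224
Population A energy = 80 / 0.0001224 = 653595 MJ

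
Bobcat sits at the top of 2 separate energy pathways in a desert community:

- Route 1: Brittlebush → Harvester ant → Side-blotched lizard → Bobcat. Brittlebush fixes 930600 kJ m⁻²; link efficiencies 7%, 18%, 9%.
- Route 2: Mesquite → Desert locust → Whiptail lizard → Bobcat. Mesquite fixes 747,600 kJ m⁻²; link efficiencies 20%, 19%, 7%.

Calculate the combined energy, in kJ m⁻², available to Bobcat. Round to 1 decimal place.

Route 1: 930600 × 0.07 × 0.18 × 0.09 = 1055.3004 kJ m⁻²
Route 2: 747600 × 0.2 × 0.19 × 0.07 = 1988.616 kJ m⁻²
Total at Bobcat: 1055.3004 + 1988.616 = 3043.9164 kJ m⁻²

3043.9 kJ m⁻²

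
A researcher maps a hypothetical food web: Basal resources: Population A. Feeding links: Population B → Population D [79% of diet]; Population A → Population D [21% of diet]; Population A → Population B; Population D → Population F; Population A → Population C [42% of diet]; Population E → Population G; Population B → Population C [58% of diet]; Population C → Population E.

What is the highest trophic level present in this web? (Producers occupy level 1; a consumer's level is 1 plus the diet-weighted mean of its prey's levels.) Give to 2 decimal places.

4.58

Population B: 1 + 1 = 2
Population C: 1 + (0.58×2 + 0.42×1) = 2.58
Population D: 1 + (0.79×2 + 0.21×1) = 2.79
Population E: 1 + 2.58 = 3.58
Population F: 1 + 2.79 = 3.79
Population G: 1 + 3.58 = 4.58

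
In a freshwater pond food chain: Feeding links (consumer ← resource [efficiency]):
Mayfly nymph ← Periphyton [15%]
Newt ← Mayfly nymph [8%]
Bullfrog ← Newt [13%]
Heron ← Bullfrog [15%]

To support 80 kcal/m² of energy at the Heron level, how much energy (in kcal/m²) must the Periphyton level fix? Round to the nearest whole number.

Cumulative transfer efficiency: 0.15 × 0.08 × 0.13 × 0.15 = 0.000234
Periphyton energy = 80 / 0.000234 = 341880 kcal/m²

341880 kcal/m²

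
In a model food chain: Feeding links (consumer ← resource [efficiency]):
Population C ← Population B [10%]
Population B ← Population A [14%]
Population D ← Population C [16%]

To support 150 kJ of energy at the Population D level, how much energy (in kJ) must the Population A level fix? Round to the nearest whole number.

Cumulative transfer efficiency: 0.14 × 0.1 × 0.16 = 0.00224
Population A energy = 150 / 0.00224 = 66964 kJ

66964 kJ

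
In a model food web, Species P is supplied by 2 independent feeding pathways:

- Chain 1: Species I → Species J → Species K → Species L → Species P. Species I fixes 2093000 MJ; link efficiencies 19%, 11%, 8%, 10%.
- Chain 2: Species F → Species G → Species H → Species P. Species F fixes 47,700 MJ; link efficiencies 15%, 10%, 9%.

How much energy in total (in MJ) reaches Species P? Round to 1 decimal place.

414.3 MJ

Chain 1: 2093000 × 0.19 × 0.11 × 0.08 × 0.1 = 349.9496 MJ
Chain 2: 47700 × 0.15 × 0.1 × 0.09 = 64.395 MJ
Total at Species P: 349.9496 + 64.395 = 414.3446 MJ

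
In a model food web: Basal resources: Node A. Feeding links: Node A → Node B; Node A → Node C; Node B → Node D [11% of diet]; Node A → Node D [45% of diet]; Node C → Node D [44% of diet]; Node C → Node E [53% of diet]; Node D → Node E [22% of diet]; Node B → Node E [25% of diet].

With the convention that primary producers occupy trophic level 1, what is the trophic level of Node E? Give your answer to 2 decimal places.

3.12

Node B: 1 + 1 = 2
Node C: 1 + 1 = 2
Node D: 1 + (0.11×2 + 0.45×1 + 0.44×2) = 2.55
Node E: 1 + (0.53×2 + 0.22×2.55 + 0.25×2) = 3.121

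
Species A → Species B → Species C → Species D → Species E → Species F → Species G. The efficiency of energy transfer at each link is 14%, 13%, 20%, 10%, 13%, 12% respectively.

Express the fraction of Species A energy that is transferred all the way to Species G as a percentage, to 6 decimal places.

0.000568%

Product of link efficiencies: 0.14 × 0.13 × 0.2 × 0.1 × 0.13 × 0.12 = 0.0000056784
As a percentage: 0.0000056784 × 100 = 0.000568%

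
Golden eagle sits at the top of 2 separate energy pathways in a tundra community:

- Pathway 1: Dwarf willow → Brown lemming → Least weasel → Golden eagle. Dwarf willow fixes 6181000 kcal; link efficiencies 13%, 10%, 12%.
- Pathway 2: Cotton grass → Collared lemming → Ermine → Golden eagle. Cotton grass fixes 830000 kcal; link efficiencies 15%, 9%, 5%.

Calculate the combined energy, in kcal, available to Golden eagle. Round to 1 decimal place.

Pathway 1: 6181000 × 0.13 × 0.1 × 0.12 = 9642.36 kcal
Pathway 2: 830000 × 0.15 × 0.09 × 0.05 = 560.25 kcal
Total at Golden eagle: 9642.36 + 560.25 = 10202.61 kcal

10202.6 kcal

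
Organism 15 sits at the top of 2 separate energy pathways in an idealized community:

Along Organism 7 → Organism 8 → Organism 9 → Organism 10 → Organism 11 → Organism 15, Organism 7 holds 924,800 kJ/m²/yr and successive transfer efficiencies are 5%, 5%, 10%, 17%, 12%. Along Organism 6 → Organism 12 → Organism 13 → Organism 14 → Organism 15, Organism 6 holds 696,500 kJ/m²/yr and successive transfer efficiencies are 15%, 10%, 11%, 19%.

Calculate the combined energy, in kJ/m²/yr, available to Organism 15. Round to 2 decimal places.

Via Organism 7: 924800 × 0.05 × 0.05 × 0.1 × 0.17 × 0.12 = 4.71648 kJ/m²/yr
Via Organism 6: 696500 × 0.15 × 0.1 × 0.11 × 0.19 = 218.35275 kJ/m²/yr
Total at Organism 15: 4.71648 + 218.35275 = 223.06923 kJ/m²/yr

223.07 kJ/m²/yr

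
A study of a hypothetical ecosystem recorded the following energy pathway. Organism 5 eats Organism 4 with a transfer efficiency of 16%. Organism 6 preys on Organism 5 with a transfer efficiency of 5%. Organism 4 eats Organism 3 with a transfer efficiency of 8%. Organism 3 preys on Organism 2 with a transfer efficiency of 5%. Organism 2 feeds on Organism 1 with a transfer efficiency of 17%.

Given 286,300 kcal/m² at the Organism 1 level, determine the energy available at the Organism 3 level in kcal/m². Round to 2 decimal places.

Organism 2: 286300 × 0.17 = 48671 kcal/m²
Organism 3: 48671 × 0.05 = 2433.55 kcal/m²

2433.55 kcal/m²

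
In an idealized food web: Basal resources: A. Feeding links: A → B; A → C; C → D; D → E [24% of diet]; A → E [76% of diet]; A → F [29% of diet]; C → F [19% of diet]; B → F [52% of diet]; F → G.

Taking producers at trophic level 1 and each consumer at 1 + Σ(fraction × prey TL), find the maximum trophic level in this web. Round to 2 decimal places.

3.71

B: 1 + 1 = 2
C: 1 + 1 = 2
D: 1 + 2 = 3
E: 1 + (0.24×3 + 0.76×1) = 2.48
F: 1 + (0.29×1 + 0.19×2 + 0.52×2) = 2.71
G: 1 + 2.71 = 3.71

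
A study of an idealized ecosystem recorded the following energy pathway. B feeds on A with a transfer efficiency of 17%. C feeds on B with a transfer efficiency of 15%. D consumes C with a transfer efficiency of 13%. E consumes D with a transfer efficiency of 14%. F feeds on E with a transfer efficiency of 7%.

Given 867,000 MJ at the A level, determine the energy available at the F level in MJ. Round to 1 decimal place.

28.2 MJ

B: 867000 × 0.17 = 147390 MJ
C: 147390 × 0.15 = 22108.5 MJ
D: 22108.5 × 0.13 = 2874.105 MJ
E: 2874.105 × 0.14 = 402.3747 MJ
F: 402.3747 × 0.07 = 28.166229 MJ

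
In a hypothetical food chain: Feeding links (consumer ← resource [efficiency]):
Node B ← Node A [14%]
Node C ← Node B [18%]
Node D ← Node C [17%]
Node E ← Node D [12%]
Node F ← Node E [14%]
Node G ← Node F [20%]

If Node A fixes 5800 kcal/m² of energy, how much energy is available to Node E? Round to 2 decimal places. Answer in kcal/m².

2.98 kcal/m²

Node B: 5800 × 0.14 = 812 kcal/m²
Node C: 812 × 0.18 = 146.16 kcal/m²
Node D: 146.16 × 0.17 = 24.8472 kcal/m²
Node E: 24.8472 × 0.12 = 2.981664 kcal/m²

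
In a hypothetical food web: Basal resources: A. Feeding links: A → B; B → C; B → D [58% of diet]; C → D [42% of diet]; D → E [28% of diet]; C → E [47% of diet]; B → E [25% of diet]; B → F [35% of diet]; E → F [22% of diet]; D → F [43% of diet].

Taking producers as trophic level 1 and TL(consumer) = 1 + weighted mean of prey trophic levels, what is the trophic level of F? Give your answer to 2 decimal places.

B: 1 + 1 = 2
C: 1 + 2 = 3
D: 1 + (0.58×2 + 0.42×3) = 3.42
E: 1 + (0.28×3.42 + 0.47×3 + 0.25×2) = 3.8676
F: 1 + (0.35×2 + 0.22×3.8676 + 0.43×3.42) = 4.021472

4.02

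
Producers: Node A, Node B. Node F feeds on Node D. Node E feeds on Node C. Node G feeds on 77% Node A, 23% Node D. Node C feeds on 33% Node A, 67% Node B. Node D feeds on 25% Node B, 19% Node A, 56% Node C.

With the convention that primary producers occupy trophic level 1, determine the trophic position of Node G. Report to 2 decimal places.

2.36

Node C: 1 + (0.33×1 + 0.67×1) = 2
Node D: 1 + (0.25×1 + 0.19×1 + 0.56×2) = 2.56
Node E: 1 + 2 = 3
Node F: 1 + 2.56 = 3.56
Node G: 1 + (0.77×1 + 0.23×2.56) = 2.3588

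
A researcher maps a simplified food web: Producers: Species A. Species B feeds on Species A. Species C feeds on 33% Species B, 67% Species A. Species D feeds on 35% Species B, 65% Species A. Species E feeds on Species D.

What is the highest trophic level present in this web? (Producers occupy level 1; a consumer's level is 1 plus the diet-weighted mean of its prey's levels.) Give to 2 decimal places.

Species B: 1 + 1 = 2
Species C: 1 + (0.33×2 + 0.67×1) = 2.33
Species D: 1 + (0.35×2 + 0.65×1) = 2.35
Species E: 1 + 2.35 = 3.35

3.35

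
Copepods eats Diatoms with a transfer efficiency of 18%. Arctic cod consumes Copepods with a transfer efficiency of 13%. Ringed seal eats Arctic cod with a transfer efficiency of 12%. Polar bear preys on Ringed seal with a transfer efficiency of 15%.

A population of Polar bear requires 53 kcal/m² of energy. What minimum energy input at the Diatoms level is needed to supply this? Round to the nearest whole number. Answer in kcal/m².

125831 kcal/m²

Cumulative transfer efficiency: 0.18 × 0.13 × 0.12 × 0.15 = 0.0004212
Diatoms energy = 53 / 0.0004212 = 125831 kcal/m²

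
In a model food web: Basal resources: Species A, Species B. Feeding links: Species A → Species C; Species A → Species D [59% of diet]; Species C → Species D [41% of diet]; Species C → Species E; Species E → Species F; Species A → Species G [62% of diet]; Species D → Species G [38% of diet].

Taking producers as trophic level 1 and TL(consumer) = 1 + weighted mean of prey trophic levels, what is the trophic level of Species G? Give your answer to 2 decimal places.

2.54

Species C: 1 + 1 = 2
Species D: 1 + (0.59×1 + 0.41×2) = 2.41
Species E: 1 + 2 = 3
Species F: 1 + 3 = 4
Species G: 1 + (0.62×1 + 0.38×2.41) = 2.5358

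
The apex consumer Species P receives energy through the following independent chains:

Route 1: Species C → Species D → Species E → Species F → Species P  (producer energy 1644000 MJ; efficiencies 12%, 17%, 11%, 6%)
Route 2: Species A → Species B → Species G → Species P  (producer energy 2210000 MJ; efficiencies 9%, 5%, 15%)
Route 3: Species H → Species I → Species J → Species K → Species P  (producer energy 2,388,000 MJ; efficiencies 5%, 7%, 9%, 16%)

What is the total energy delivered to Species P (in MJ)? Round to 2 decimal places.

1833.45 MJ

Route 1: 1644000 × 0.12 × 0.17 × 0.11 × 0.06 = 221.34816 MJ
Route 2: 2210000 × 0.09 × 0.05 × 0.15 = 1491.75 MJ
Route 3: 2388000 × 0.05 × 0.07 × 0.09 × 0.16 = 120.3552 MJ
Total at Species P: 221.34816 + 1491.75 + 120.3552 = 1833.45336 MJ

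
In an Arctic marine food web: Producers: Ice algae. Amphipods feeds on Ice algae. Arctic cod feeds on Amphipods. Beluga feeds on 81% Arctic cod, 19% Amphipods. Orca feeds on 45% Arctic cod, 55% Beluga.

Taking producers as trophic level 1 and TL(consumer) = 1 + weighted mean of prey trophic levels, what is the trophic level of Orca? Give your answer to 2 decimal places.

Amphipods: 1 + 1 = 2
Arctic cod: 1 + 2 = 3
Beluga: 1 + (0.81×3 + 0.19×2) = 3.81
Orca: 1 + (0.45×3 + 0.55×3.81) = 4.4455

4.45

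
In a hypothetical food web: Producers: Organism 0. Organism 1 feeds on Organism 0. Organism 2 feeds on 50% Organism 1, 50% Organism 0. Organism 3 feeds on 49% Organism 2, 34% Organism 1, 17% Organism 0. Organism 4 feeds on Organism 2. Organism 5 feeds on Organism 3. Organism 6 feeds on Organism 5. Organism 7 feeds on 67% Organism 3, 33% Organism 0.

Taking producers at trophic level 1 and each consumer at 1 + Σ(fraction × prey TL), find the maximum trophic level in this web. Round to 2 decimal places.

5.08

Organism 1: 1 + 1 = 2
Organism 2: 1 + (0.5×2 + 0.5×1) = 2.5
Organism 3: 1 + (0.49×2.5 + 0.34×2 + 0.17×1) = 3.075
Organism 4: 1 + 2.5 = 3.5
Organism 5: 1 + 3.075 = 4.075
Organism 6: 1 + 4.075 = 5.075
Organism 7: 1 + (0.67×3.075 + 0.33×1) = 3.39025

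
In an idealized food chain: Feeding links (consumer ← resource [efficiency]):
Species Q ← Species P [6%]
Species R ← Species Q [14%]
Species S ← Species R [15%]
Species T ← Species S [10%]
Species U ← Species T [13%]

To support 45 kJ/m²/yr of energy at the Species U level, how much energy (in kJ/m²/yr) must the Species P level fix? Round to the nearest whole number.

Cumulative transfer efficiency: 0.06 × 0.14 × 0.15 × 0.1 × 0.13 = 0.00001638
Species P energy = 45 / 0.00001638 = 2747253 kJ/m²/yr

2747253 kJ/m²/yr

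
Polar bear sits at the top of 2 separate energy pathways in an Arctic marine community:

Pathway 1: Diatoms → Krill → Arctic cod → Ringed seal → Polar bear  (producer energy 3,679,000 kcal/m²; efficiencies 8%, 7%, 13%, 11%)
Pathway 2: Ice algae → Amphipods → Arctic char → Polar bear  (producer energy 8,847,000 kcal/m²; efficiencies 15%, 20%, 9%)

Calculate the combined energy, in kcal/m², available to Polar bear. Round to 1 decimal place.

24181.5 kcal/m²

Pathway 1: 3679000 × 0.08 × 0.07 × 0.13 × 0.11 = 294.61432 kcal/m²
Pathway 2: 8847000 × 0.15 × 0.2 × 0.09 = 23886.9 kcal/m²
Total at Polar bear: 294.61432 + 23886.9 = 24181.51432 kcal/m²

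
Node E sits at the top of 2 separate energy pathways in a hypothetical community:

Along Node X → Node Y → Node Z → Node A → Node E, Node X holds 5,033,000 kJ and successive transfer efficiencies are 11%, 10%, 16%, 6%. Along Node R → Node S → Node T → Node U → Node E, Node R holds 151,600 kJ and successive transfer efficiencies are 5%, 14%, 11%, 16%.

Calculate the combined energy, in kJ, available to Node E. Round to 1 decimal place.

Via Node X: 5033000 × 0.11 × 0.1 × 0.16 × 0.06 = 531.4848 kJ
Via Node R: 151600 × 0.05 × 0.14 × 0.11 × 0.16 = 18.67712 kJ
Total at Node E: 531.4848 + 18.67712 = 550.16192 kJ

550.2 kJ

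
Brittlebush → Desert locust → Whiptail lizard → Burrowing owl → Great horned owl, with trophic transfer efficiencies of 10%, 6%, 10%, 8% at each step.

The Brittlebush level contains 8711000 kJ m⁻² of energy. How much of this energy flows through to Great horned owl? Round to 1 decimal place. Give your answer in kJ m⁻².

Desert locust: 8711000 × 0.1 = 871100 kJ m⁻²
Whiptail lizard: 871100 × 0.06 = 52266 kJ m⁻²
Burrowing owl: 52266 × 0.1 = 5226.6 kJ m⁻²
Great horned owl: 5226.6 × 0.08 = 418.128 kJ m⁻²

418.1 kJ m⁻²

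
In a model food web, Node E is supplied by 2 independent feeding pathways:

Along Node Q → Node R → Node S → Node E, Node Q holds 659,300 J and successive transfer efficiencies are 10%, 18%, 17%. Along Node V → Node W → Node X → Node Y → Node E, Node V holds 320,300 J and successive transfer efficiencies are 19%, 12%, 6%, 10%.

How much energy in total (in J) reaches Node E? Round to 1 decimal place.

2061.3 J

Via Node Q: 659300 × 0.1 × 0.18 × 0.17 = 2017.458 J
Via Node V: 320300 × 0.19 × 0.12 × 0.06 × 0.1 = 43.81704 J
Total at Node E: 2017.458 + 43.81704 = 2061.27504 J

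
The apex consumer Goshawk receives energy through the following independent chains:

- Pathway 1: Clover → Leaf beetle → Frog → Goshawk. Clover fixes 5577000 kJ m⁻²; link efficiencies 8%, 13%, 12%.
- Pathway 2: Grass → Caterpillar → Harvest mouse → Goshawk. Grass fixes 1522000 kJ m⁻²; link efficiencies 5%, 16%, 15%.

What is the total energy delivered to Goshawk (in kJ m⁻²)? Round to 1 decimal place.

Pathway 1: 5577000 × 0.08 × 0.13 × 0.12 = 6960.096 kJ m⁻²
Pathway 2: 1522000 × 0.05 × 0.16 × 0.15 = 1826.4 kJ m⁻²
Total at Goshawk: 6960.096 + 1826.4 = 8786.496 kJ m⁻²

8786.5 kJ m⁻²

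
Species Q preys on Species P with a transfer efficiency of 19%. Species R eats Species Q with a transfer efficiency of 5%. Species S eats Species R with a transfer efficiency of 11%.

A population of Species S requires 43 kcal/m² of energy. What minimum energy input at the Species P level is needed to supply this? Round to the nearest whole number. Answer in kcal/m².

Cumulative transfer efficiency: 0.19 × 0.05 × 0.11 = 0.001045
Species P energy = 43 / 0.001045 = 41148 kcal/m²

41148 kcal/m²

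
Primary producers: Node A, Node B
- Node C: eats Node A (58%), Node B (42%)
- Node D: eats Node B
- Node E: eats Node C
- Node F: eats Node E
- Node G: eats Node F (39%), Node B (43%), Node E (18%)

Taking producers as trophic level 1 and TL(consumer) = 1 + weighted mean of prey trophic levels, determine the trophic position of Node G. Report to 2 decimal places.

3.53

Node C: 1 + (0.58×1 + 0.42×1) = 2
Node D: 1 + 1 = 2
Node E: 1 + 2 = 3
Node F: 1 + 3 = 4
Node G: 1 + (0.39×4 + 0.43×1 + 0.18×3) = 3.53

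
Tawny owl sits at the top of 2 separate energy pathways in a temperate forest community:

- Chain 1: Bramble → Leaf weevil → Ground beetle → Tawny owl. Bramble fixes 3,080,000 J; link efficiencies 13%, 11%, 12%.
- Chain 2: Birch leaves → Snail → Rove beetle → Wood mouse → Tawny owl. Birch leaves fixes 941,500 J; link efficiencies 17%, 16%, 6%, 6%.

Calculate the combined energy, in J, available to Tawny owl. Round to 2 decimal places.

Chain 1: 3080000 × 0.13 × 0.11 × 0.12 = 5285.28 J
Chain 2: 941500 × 0.17 × 0.16 × 0.06 × 0.06 = 92.19168 J
Total at Tawny owl: 5285.28 + 92.19168 = 5377.47168 J

5377.47 J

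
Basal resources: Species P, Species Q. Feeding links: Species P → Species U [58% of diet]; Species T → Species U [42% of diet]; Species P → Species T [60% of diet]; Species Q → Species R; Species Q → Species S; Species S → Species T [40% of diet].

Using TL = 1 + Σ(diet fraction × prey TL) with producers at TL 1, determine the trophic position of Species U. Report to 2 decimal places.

Species R: 1 + 1 = 2
Species S: 1 + 1 = 2
Species T: 1 + (0.6×1 + 0.4×2) = 2.4
Species U: 1 + (0.58×1 + 0.42×2.4) = 2.588

2.59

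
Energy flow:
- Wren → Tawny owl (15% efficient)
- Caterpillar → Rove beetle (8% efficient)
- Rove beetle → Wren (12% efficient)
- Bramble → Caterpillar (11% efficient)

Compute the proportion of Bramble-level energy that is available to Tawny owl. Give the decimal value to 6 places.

Product of link efficiencies: 0.11 × 0.08 × 0.12 × 0.15 = 0.0001584

0.000158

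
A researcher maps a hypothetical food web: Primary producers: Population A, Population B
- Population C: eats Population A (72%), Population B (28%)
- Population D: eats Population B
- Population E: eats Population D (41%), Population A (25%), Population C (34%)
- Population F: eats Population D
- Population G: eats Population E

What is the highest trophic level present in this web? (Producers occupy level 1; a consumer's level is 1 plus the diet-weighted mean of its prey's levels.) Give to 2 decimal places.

3.75

Population C: 1 + (0.72×1 + 0.28×1) = 2
Population D: 1 + 1 = 2
Population E: 1 + (0.41×2 + 0.25×1 + 0.34×2) = 2.75
Population F: 1 + 2 = 3
Population G: 1 + 2.75 = 3.75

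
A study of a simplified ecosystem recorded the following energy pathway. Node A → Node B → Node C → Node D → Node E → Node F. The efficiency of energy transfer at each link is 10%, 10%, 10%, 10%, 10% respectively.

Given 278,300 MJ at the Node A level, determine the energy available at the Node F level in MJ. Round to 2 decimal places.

2.78 MJ

Node B: 278300 × 0.1 = 27830 MJ
Node C: 27830 × 0.1 = 2783 MJ
Node D: 2783 × 0.1 = 278.3 MJ
Node E: 278.3 × 0.1 = 27.83 MJ
Node F: 27.83 × 0.1 = 2.783 MJ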